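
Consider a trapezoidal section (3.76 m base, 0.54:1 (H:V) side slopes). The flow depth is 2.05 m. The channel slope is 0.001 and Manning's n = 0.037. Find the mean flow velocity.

With bottom width b = 3.76 m and side slope z = 0.54: A = (b + zy)y = (3.76 + 0.54×2.05)×2.05 = 9.977 m²; P = b + 2y√(1+z²) = 3.76 + 2×2.05×1.136 = 8.42 m.
Hydraulic radius R = A/P = 9.977/8.42 = 1.185 m.
From Manning's equation, V = (1/n) R^(2/3) S^(1/2) = (1/0.037) × 1.185^(2/3) × 0.001^(1/2) = 0.957 m/s.

V = 0.957 m/s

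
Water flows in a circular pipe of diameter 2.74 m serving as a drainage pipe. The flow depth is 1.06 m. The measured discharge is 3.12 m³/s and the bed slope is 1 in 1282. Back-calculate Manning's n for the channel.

n = 0.013

For a circular section of diameter D = 2.74 m at depth y = 1.06 m, the central angle is θ = 2 arccos(1 − 2y/D) = 2.685 rad. Then A = (D²/8)(θ − sin θ) = 2.106 m² and P = Dθ/2 = 3.679 m.
Hydraulic radius R = A/P = 2.106/3.679 = 0.5725 m.
Rearranging Manning's equation: n = (1/Q) A R^(2/3) S^(1/2) = (1/3.12) × 2.106 × 0.5725^(2/3) × √0.00078 = 0.013.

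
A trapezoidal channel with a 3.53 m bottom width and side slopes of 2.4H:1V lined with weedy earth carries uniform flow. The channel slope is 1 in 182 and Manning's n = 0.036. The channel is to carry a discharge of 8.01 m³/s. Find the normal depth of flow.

y_n = 0.919 m

Manning's equation rearranged: A R^(2/3) = nQ / (1·√S) = 0.036 × 8.01 / (√0.005495) = 3.89.
Try y = 0.822 m: A R^(2/3) = 3.144 — low.
Try y = 1.14 m: A R^(2/3) = 5.924 — high.
Try y = 0.919 m: A R^(2/3) = 3.892 — close enough.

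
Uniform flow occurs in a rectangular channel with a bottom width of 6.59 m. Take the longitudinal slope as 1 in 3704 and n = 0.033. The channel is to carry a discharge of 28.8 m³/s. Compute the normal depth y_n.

Manning's equation rearranged: A R^(2/3) = nQ / (1·√S) = 0.033 × 28.8 / (√0.00027) = 57.84.
Try y = 4.21 m: A R^(2/3) = 41.79 — too small.
Try y = 5.91 m: A R^(2/3) = 64.18 — too large.
Try y = 5.44 m: A R^(2/3) = 57.89 — matches.

y_n = 5.44 m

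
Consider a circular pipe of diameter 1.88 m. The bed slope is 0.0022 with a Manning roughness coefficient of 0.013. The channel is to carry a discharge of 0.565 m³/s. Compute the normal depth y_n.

y_n = 0.388 m

Manning's equation rearranged: A R^(2/3) = nQ / (1·√S) = 0.013 × 0.565 / (√0.0022) = 0.1566.
At y = 0.424 m: A R^(2/3) = 0.1872 — over.
At y = 0.339 m: A R^(2/3) = 0.119 — short.
At y = 0.388 m: A R^(2/3) = 0.1566 — ≈ 0.1566.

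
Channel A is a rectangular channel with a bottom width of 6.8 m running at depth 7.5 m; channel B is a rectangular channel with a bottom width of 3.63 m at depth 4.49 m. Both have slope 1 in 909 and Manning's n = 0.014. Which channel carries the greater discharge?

Channel A: Flow area A = b·y = 6.8 × 7.5 = 51 m². Wetted perimeter P = b + 2y = 6.8 + 2×7.5 = 21.8 m. Hydraulic radius R = A/P = 51/21.8 = 2.339 m. Q_A = (1/0.014)·51·2.339^(2/3)·√0.0011 = 212.9 m³/s.
Channel B: Flow area A = b·y = 3.63 × 4.49 = 16.3 m². Wetted perimeter P = b + 2y = 3.63 + 2×4.49 = 12.61 m. Hydraulic radius R = A/P = 16.3/12.61 = 1.293 m. Q_B = (1/0.014)·16.3·1.293^(2/3)·√0.0011 = 45.82 m³/s.
Q_A = 212.9 m³/s vs Q_B = 45.82 m³/s, so channel A carries more.

channel A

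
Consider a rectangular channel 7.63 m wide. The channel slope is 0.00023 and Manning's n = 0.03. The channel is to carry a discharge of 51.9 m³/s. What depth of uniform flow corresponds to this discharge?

Manning's equation rearranged: A R^(2/3) = nQ / (1·√S) = 0.03 × 51.9 / (√0.00023) = 102.7.
At y = 6.45 m: A R^(2/3) = 88.15 — low.
At y = 7.96 m: A R^(2/3) = 114.2 — high.
At y = 7.3 m: A R^(2/3) = 102.8 — close enough.

y_n = 7.3 m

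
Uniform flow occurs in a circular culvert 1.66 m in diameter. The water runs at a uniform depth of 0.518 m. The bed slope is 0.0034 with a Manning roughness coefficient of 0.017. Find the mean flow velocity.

For a circular section of diameter D = 1.66 m at depth y = 0.518 m, the central angle is θ = 2 arccos(1 − 2y/D) = 2.371 rad. Then A = (D²/8)(θ − sin θ) = 0.5767 m² and P = Dθ/2 = 1.968 m.
Hydraulic radius R = A/P = 0.5767/1.968 = 0.2931 m.
From Manning's equation, V = (1/n) R^(2/3) S^(1/2) = (1/0.017) × 0.2931^(2/3) × 0.0034^(1/2) = 1.51 m/s.

V = 1.51 m/s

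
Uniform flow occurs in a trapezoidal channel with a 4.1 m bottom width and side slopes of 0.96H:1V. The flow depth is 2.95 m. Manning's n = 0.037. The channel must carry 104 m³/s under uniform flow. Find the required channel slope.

With bottom width b = 4.1 m and side slope z = 0.96: A = (b + zy)y = (4.1 + 0.96×2.95)×2.95 = 20.45 m²; P = b + 2y√(1+z²) = 4.1 + 2×2.95×1.386 = 12.28 m.
Hydraulic radius R = A/P = 20.45/12.28 = 1.665 m.
From Manning's equation, S = [nQ / (1 A R^(2/3))]² = [0.037 × 104 / (1 × 20.45 × 1.665^(2/3))]² = 0.0179.

S = 0.0179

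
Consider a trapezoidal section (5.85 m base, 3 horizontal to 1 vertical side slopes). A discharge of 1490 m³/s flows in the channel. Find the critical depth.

At critical depth, Q² T / (g A³) = 1, i.e. A³/T = Q²/g = 1490²/9.81 = 226300.
At y = 9.9 m: A³/T = 668100 — over.
At y = 5.98 m: A³/T = 69000 — short.
At y = 7.81 m: A³/T = 226900 — matches.

y_c = 7.81 m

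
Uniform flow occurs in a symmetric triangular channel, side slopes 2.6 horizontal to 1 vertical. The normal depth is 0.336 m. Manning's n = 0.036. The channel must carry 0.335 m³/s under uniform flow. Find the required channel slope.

For a triangular section with side slope z = 2.6: A = zy² = 2.6×0.336² = 0.2935 m²; P = 2y√(1+z²) = 2×0.336×2.786 = 1.872 m.
Hydraulic radius R = A/P = 0.2935/1.872 = 0.1568 m.
From Manning's equation, S = [nQ / (1 A R^(2/3))]² = [0.036 × 0.335 / (1 × 0.2935 × 0.1568^(2/3))]² = 0.02.

S = 0.02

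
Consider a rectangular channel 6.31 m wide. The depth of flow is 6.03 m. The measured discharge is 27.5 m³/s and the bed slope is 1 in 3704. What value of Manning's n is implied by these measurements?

Flow area A = b·y = 6.31 × 6.03 = 38.05 m². Wetted perimeter P = b + 2y = 6.31 + 2×6.03 = 18.37 m.
Hydraulic radius R = A/P = 38.05/18.37 = 2.071 m.
Rearranging Manning's equation: n = (1/Q) A R^(2/3) S^(1/2) = (1/27.5) × 38.05 × 2.071^(2/3) × √0.00027 = 0.0369.

n = 0.0369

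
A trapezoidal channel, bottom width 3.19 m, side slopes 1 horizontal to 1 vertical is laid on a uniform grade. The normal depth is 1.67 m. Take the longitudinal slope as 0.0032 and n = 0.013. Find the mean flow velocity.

V = 4.43 m/s

With bottom width b = 3.19 m and side slope z = 1: A = (b + zy)y = (3.19 + 1×1.67)×1.67 = 8.116 m²; P = b + 2y√(1+z²) = 3.19 + 2×1.67×1.414 = 7.913 m.
Hydraulic radius R = A/P = 8.116/7.913 = 1.026 m.
From Manning's equation, V = (1/n) R^(2/3) S^(1/2) = (1/0.013) × 1.026^(2/3) × 0.0032^(1/2) = 4.43 m/s.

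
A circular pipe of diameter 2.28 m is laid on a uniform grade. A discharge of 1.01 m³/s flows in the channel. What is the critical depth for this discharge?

At critical depth, Q² T / (g A³) = 1, i.e. A³/T = Q²/g = 1.01²/9.81 = 0.104.
At y = 0.315 m: A³/T = 0.02516 — low.
At y = 0.535 m: A³/T = 0.2012 — high.
At y = 0.452 m: A³/T = 0.104 — matches.

y_c = 0.452 m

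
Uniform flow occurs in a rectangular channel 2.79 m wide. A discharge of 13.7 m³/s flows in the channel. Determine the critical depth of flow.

y_c = 1.35 m

For a rectangular channel, critical depth y_c = (q²/g)^(1/3) where q = Q/b = 13.7/2.79 = 4.91 m²/s.
So y_c = (4.91²/9.81)^(1/3) = 1.35 m.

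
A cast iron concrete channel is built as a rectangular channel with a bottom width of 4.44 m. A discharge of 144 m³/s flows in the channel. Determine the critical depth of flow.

y_c = 4.75 m

For a rectangular channel, critical depth y_c = (q²/g)^(1/3) where q = Q/b = 144/4.44 = 32.43 m²/s.
So y_c = (32.43²/9.81)^(1/3) = 4.75 m.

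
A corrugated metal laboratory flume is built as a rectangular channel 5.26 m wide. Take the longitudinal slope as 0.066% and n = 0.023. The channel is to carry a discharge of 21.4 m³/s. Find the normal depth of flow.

Manning's equation rearranged: A R^(2/3) = nQ / (1·√S) = 0.023 × 21.4 / (√0.00066) = 19.16.
Trying y = 3.58 m: A R^(2/3) = 24.85 — too large.
Trying y = 2.93 m: A R^(2/3) = 19.16 — matches.

y_n = 2.93 m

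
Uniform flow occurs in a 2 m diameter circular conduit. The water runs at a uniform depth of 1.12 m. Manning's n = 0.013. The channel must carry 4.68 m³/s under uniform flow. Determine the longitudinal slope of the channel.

For a circular section of diameter D = 2 m at depth y = 1.12 m, the central angle is θ = 2 arccos(1 − 2y/D) = 3.382 rad. Then A = (D²/8)(θ − sin θ) = 1.81 m² and P = Dθ/2 = 3.382 m.
Hydraulic radius R = A/P = 1.81/3.382 = 0.5352 m.
From Manning's equation, S = [nQ / (1 A R^(2/3))]² = [0.013 × 4.68 / (1 × 1.81 × 0.5352^(2/3))]² = 0.0026.

S = 0.0026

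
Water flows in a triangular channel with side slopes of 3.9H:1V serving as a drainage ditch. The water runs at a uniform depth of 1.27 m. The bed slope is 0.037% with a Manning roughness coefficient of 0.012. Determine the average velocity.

V = 1.16 m/s

For a triangular section with side slope z = 3.9: A = zy² = 3.9×1.27² = 6.29 m²; P = 2y√(1+z²) = 2×1.27×4.026 = 10.23 m.
Hydraulic radius R = A/P = 6.29/10.23 = 0.6151 m.
From Manning's equation, V = (1/n) R^(2/3) S^(1/2) = (1/0.012) × 0.6151^(2/3) × 0.00037^(1/2) = 1.16 m/s.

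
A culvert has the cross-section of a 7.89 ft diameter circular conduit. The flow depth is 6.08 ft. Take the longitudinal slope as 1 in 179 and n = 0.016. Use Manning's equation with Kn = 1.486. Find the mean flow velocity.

For a circular section of diameter D = 7.89 ft at depth y = 6.08 ft, the central angle is θ = 2 arccos(1 − 2y/D) = 4.285 rad. Then A = (D²/8)(θ − sin θ) = 40.43 ft² and P = Dθ/2 = 16.91 ft.
Hydraulic radius R = A/P = 40.43/16.91 = 2.391 ft.
From Manning's equation, V = (1.486/n) R^(2/3) S^(1/2) = (1.486/0.016) × 2.391^(2/3) × 0.005587^(1/2) = 12.4 ft/s.

V = 12.4 ft/s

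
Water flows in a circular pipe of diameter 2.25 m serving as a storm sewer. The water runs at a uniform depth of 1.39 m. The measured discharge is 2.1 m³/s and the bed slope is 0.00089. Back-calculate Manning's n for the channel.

n = 0.027

For a circular section of diameter D = 2.25 m at depth y = 1.39 m, the central angle is θ = 2 arccos(1 − 2y/D) = 3.617 rad. Then A = (D²/8)(θ − sin θ) = 2.579 m² and P = Dθ/2 = 4.069 m.
Hydraulic radius R = A/P = 2.579/4.069 = 0.6337 m.
Rearranging Manning's equation: n = (1/Q) A R^(2/3) S^(1/2) = (1/2.1) × 2.579 × 0.6337^(2/3) × √0.00089 = 0.027.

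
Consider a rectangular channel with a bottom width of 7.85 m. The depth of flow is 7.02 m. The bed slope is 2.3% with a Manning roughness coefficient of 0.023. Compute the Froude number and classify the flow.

supercritical

Flow area A = b·y = 7.85 × 7.02 = 55.11 m². Wetted perimeter P = b + 2y = 7.85 + 2×7.02 = 21.89 m.
Hydraulic radius R = A/P = 55.11/21.89 = 2.517 m.
V = (1/n) R^(2/3) √S = (1/0.023) × 2.517^(2/3) × √0.023 = 12.2 m/s. Hydraulic depth D_h = A/T = 55.11/7.85 = 7.02 m.
Froude number Fr = V/√(g·D_h) = 12.2/√(9.81×7.02) = 1.47, which is greater than 1, so the flow is supercritical.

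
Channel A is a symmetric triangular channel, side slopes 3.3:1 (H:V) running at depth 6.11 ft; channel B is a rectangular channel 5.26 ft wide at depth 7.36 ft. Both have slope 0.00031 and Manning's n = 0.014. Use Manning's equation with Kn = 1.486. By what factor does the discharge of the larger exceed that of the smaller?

Channel A: For a triangular section with side slope z = 3.3: A = zy² = 3.3×6.11² = 123.2 ft²; P = 2y√(1+z²) = 2×6.11×3.448 = 42.14 ft. Hydraulic radius R = A/P = 123.2/42.14 = 2.924 ft. Q_A = (1.486/0.014)·123.2·2.924^(2/3)·√0.00031 = 470.8 ft³/s.
Channel B: Flow area A = b·y = 5.26 × 7.36 = 38.71 ft². Wetted perimeter P = b + 2y = 5.26 + 2×7.36 = 19.98 ft. Hydraulic radius R = A/P = 38.71/19.98 = 1.938 ft. Q_B = (1.486/0.014)·38.71·1.938^(2/3)·√0.00031 = 112.4 ft³/s.
The larger discharge is 470.8 ft³/s and the smaller is 112.4 ft³/s; the ratio is 4.19.

4.19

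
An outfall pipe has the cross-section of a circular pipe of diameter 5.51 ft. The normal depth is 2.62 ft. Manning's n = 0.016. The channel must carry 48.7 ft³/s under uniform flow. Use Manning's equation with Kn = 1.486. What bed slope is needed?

S = 0.0015

For a circular section of diameter D = 5.51 ft at depth y = 2.62 ft, the central angle is θ = 2 arccos(1 − 2y/D) = 3.044 rad. Then A = (D²/8)(θ − sin θ) = 11.18 ft² and P = Dθ/2 = 8.385 ft.
Hydraulic radius R = A/P = 11.18/8.385 = 1.333 ft.
From Manning's equation, S = [nQ / (1.486 A R^(2/3))]² = [0.016 × 48.7 / (1.486 × 11.18 × 1.333^(2/3))]² = 0.0015.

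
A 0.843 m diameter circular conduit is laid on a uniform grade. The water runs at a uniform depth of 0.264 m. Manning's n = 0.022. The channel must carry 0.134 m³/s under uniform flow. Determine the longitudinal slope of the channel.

For a circular section of diameter D = 0.843 m at depth y = 0.264 m, the central angle is θ = 2 arccos(1 − 2y/D) = 2.376 rad. Then A = (D²/8)(θ − sin θ) = 0.1495 m² and P = Dθ/2 = 1.001 m.
Hydraulic radius R = A/P = 0.1495/1.001 = 0.1493 m.
From Manning's equation, S = [nQ / (1 A R^(2/3))]² = [0.022 × 0.134 / (1 × 0.1495 × 0.1493^(2/3))]² = 0.00491.

S = 0.00491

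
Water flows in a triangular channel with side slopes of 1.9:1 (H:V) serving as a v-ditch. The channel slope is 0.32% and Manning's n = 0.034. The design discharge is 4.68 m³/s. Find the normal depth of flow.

Manning's equation rearranged: A R^(2/3) = nQ / (1·√S) = 0.034 × 4.68 / (√0.0032) = 2.813.
At y = 1.74 m: A R^(2/3) = 4.832 — high.
At y = 1.21 m: A R^(2/3) = 1.834 — low.
At y = 1.42 m: A R^(2/3) = 2.81 — ≈ 2.813.

y_n = 1.42 m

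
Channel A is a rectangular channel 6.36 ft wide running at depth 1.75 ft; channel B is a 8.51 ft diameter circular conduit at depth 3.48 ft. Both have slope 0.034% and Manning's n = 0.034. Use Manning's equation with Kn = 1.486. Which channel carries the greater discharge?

Channel A: Flow area A = b·y = 6.36 × 1.75 = 11.13 ft². Wetted perimeter P = b + 2y = 6.36 + 2×1.75 = 9.86 ft. Hydraulic radius R = A/P = 11.13/9.86 = 1.129 ft. Q_A = (1.486/0.034)·11.13·1.129^(2/3)·√0.00034 = 9.724 ft³/s.
Channel B: For a circular section of diameter D = 8.51 ft at depth y = 3.48 ft, the central angle is θ = 2 arccos(1 − 2y/D) = 2.775 rad. Then A = (D²/8)(θ − sin θ) = 21.88 ft² and P = Dθ/2 = 11.81 ft. Hydraulic radius R = A/P = 21.88/11.81 = 1.853 ft. Q_B = (1.486/0.034)·21.88·1.853^(2/3)·√0.00034 = 26.6 ft³/s.
Q_A = 9.724 ft³/s vs Q_B = 26.6 ft³/s, so channel B carries more.

channel B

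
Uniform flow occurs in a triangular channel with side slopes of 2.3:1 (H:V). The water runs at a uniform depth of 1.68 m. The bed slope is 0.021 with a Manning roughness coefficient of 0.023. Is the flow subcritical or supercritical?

supercritical

For a triangular section with side slope z = 2.3: A = zy² = 2.3×1.68² = 6.492 m²; P = 2y√(1+z²) = 2×1.68×2.508 = 8.427 m.
Hydraulic radius R = A/P = 6.492/8.427 = 0.7703 m.
V = (1/n) R^(2/3) √S = (1/0.023) × 0.7703^(2/3) × √0.021 = 5.295 m/s. Hydraulic depth D_h = A/T = 6.492/7.728 = 0.84 m.
Froude number Fr = V/√(g·D_h) = 5.295/√(9.81×0.84) = 1.84, which is greater than 1, so the flow is supercritical.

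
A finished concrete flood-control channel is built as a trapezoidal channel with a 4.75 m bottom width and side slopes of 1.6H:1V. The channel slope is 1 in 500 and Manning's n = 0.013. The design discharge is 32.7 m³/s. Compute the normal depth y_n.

Manning's equation rearranged: A R^(2/3) = nQ / (1·√S) = 0.013 × 32.7 / (√0.002) = 9.506.
Trying y = 1.76 m: A R^(2/3) = 14.78 — too large.
Trying y = 0.966 m: A R^(2/3) = 4.905 — too small.
Trying y = 1.39 m: A R^(2/3) = 9.498 — matches.

y_n = 1.39 m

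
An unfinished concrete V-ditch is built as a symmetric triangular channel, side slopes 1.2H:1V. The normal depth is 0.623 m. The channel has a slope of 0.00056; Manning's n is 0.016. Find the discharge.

For a triangular section with side slope z = 1.2: A = zy² = 1.2×0.623² = 0.4658 m²; P = 2y√(1+z²) = 2×0.623×1.562 = 1.946 m.
Hydraulic radius R = A/P = 0.4658/1.946 = 0.2393 m.
Manning's equation: Q = (1/n) A R^(2/3) S^(1/2) = (1/0.016) × 0.4658 × 0.2393^(2/3) × 0.00056^(1/2) = 0.266 m³/s.

Q = 0.266 m³/s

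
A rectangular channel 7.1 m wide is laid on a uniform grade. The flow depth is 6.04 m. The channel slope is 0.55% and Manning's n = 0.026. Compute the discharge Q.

Flow area A = b·y = 7.1 × 6.04 = 42.88 m². Wetted perimeter P = b + 2y = 7.1 + 2×6.04 = 19.18 m.
Hydraulic radius R = A/P = 42.88/19.18 = 2.236 m.
Manning's equation: Q = (1/n) A R^(2/3) S^(1/2) = (1/0.026) × 42.88 × 2.236^(2/3) × 0.0055^(1/2) = 209 m³/s.

Q = 209 m³/s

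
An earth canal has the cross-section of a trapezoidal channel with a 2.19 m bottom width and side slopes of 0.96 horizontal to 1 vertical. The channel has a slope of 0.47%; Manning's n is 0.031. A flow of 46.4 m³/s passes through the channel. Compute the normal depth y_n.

Manning's equation rearranged: A R^(2/3) = nQ / (1·√S) = 0.031 × 46.4 / (√0.0047) = 20.98.
Try y = 2.5 m: A R^(2/3) = 13.37 — low.
Try y = 3.11 m: A R^(2/3) = 20.99 — ≈ 20.98.

y_n = 3.11 m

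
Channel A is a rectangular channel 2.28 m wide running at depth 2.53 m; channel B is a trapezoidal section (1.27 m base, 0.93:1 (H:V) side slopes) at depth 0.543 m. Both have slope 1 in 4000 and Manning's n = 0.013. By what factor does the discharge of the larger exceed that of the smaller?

Channel A: Flow area A = b·y = 2.28 × 2.53 = 5.768 m². Wetted perimeter P = b + 2y = 2.28 + 2×2.53 = 7.34 m. Hydraulic radius R = A/P = 5.768/7.34 = 0.7859 m. Q_A = (1/0.013)·5.768·0.7859^(2/3)·√0.00025 = 5.975 m³/s.
Channel B: With bottom width b = 1.27 m and side slope z = 0.93: A = (b + zy)y = (1.27 + 0.93×0.543)×0.543 = 0.9638 m²; P = b + 2y√(1+z²) = 1.27 + 2×0.543×1.366 = 2.753 m. Hydraulic radius R = A/P = 0.9638/2.753 = 0.3501 m. Q_B = (1/0.013)·0.9638·0.3501^(2/3)·√0.00025 = 0.5823 m³/s.
The larger discharge is 5.975 m³/s and the smaller is 0.5823 m³/s; the ratio is 10.3.

10.3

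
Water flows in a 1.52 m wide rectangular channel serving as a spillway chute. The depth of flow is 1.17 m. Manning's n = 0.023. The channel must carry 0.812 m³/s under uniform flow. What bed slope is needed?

Flow area A = b·y = 1.52 × 1.17 = 1.778 m². Wetted perimeter P = b + 2y = 1.52 + 2×1.17 = 3.86 m.
Hydraulic radius R = A/P = 1.778/3.86 = 0.4607 m.
From Manning's equation, S = [nQ / (1 A R^(2/3))]² = [0.023 × 0.812 / (1 × 1.778 × 0.4607^(2/3))]² = 0.00031.

S = 0.00031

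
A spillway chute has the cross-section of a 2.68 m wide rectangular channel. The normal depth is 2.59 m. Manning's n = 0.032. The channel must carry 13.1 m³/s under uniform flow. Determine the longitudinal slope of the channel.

S = 0.0043

Flow area A = b·y = 2.68 × 2.59 = 6.941 m². Wetted perimeter P = b + 2y = 2.68 + 2×2.59 = 7.86 m.
Hydraulic radius R = A/P = 6.941/7.86 = 0.8831 m.
From Manning's equation, S = [nQ / (1 A R^(2/3))]² = [0.032 × 13.1 / (1 × 6.941 × 0.8831^(2/3))]² = 0.0043.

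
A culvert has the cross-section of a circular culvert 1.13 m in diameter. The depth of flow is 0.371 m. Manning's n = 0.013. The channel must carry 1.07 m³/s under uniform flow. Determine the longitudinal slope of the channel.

For a circular section of diameter D = 1.13 m at depth y = 0.371 m, the central angle is θ = 2 arccos(1 − 2y/D) = 2.441 rad. Then A = (D²/8)(θ − sin θ) = 0.2866 m² and P = Dθ/2 = 1.379 m.
Hydraulic radius R = A/P = 0.2866/1.379 = 0.2078 m.
From Manning's equation, S = [nQ / (1 A R^(2/3))]² = [0.013 × 1.07 / (1 × 0.2866 × 0.2078^(2/3))]² = 0.0191.

S = 0.0191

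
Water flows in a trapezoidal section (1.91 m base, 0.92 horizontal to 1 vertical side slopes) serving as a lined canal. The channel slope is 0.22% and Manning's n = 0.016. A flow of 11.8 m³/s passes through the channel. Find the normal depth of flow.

y_n = 1.44 m

Manning's equation rearranged: A R^(2/3) = nQ / (1·√S) = 0.016 × 11.8 / (√0.0022) = 4.025.
At y = 1.22 m: A R^(2/3) = 2.939 — short.
At y = 1.66 m: A R^(2/3) = 5.274 — over.
At y = 1.44 m: A R^(2/3) = 4.014 — matches.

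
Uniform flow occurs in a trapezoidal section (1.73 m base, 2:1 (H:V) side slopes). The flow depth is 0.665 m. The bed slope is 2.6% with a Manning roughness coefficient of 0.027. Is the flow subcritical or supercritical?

supercritical

With bottom width b = 1.73 m and side slope z = 2: A = (b + zy)y = (1.73 + 2×0.665)×0.665 = 2.035 m²; P = b + 2y√(1+z²) = 1.73 + 2×0.665×2.236 = 4.704 m.
Hydraulic radius R = A/P = 2.035/4.704 = 0.4326 m.
V = (1/n) R^(2/3) √S = (1/0.027) × 0.4326^(2/3) × √0.026 = 3.416 m/s. Hydraulic depth D_h = A/T = 2.035/4.39 = 0.4635 m.
Froude number Fr = V/√(g·D_h) = 3.416/√(9.81×0.4635) = 1.6, which is greater than 1, so the flow is supercritical.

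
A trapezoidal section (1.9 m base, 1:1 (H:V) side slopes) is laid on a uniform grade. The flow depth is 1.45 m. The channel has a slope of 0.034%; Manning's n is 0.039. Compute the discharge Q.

With bottom width b = 1.9 m and side slope z = 1: A = (b + zy)y = (1.9 + 1×1.45)×1.45 = 4.857 m²; P = b + 2y√(1+z²) = 1.9 + 2×1.45×1.414 = 6.001 m.
Hydraulic radius R = A/P = 4.857/6.001 = 0.8094 m.
Manning's equation: Q = (1/n) A R^(2/3) S^(1/2) = (1/0.039) × 4.857 × 0.8094^(2/3) × 0.00034^(1/2) = 1.99 m³/s.

Q = 1.99 m³/s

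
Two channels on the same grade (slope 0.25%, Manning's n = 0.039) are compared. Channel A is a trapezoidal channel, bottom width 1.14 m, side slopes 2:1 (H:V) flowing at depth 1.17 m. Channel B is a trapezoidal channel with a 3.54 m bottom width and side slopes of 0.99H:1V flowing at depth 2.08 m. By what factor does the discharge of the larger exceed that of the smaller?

Channel A: With bottom width b = 1.14 m and side slope z = 2: A = (b + zy)y = (1.14 + 2×1.17)×1.17 = 4.072 m²; P = b + 2y√(1+z²) = 1.14 + 2×1.17×2.236 = 6.372 m. Hydraulic radius R = A/P = 4.072/6.372 = 0.6389 m. Q_A = (1/0.039)·4.072·0.6389^(2/3)·√0.0025 = 3.872 m³/s.
Channel B: With bottom width b = 3.54 m and side slope z = 0.99: A = (b + zy)y = (3.54 + 0.99×2.08)×2.08 = 11.65 m²; P = b + 2y√(1+z²) = 3.54 + 2×2.08×1.407 = 9.394 m. Hydraulic radius R = A/P = 11.65/9.394 = 1.24 m. Q_B = (1/0.039)·11.65·1.24^(2/3)·√0.0025 = 17.23 m³/s.
The larger discharge is 17.23 m³/s and the smaller is 3.872 m³/s; the ratio is 4.45.

4.45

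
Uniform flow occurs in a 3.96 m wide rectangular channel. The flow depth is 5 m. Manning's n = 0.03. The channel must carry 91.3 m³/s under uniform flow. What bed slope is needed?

S = 0.012

Flow area A = b·y = 3.96 × 5 = 19.8 m². Wetted perimeter P = b + 2y = 3.96 + 2×5 = 13.96 m.
Hydraulic radius R = A/P = 19.8/13.96 = 1.418 m.
From Manning's equation, S = [nQ / (1 A R^(2/3))]² = [0.03 × 91.3 / (1 × 19.8 × 1.418^(2/3))]² = 0.012.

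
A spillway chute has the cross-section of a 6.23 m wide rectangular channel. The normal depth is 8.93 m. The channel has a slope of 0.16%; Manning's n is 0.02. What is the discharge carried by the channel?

Flow area A = b·y = 6.23 × 8.93 = 55.63 m². Wetted perimeter P = b + 2y = 6.23 + 2×8.93 = 24.09 m.
Hydraulic radius R = A/P = 55.63/24.09 = 2.309 m.
Manning's equation: Q = (1/n) A R^(2/3) S^(1/2) = (1/0.02) × 55.63 × 2.309^(2/3) × 0.0016^(1/2) = 194 m³/s.

Q = 194 m³/s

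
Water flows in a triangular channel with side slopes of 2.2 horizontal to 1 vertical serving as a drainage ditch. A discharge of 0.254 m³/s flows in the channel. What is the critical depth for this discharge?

At critical depth, Q² T / (g A³) = 1, i.e. A³/T = Q²/g = 0.254²/9.81 = 0.006577.
Trying y = 0.358 m: A³/T = 0.01423 — over.
Trying y = 0.307 m: A³/T = 0.006599 — ≈ 0.006577.

y_c = 0.307 m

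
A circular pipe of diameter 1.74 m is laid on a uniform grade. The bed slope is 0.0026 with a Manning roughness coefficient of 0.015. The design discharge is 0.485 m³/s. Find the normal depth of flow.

y_n = 0.38 m

Manning's equation rearranged: A R^(2/3) = nQ / (1·√S) = 0.015 × 0.485 / (√0.0026) = 0.1427.
Try y = 0.48 m: A R^(2/3) = 0.227 — high.
Try y = 0.38 m: A R^(2/3) = 0.1428 — ≈ 0.1427.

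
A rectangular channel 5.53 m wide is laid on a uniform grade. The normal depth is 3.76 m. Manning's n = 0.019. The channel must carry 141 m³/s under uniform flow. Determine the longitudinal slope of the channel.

Flow area A = b·y = 5.53 × 3.76 = 20.79 m². Wetted perimeter P = b + 2y = 5.53 + 2×3.76 = 13.05 m.
Hydraulic radius R = A/P = 20.79/13.05 = 1.593 m.
From Manning's equation, S = [nQ / (1 A R^(2/3))]² = [0.019 × 141 / (1 × 20.79 × 1.593^(2/3))]² = 0.00892.

S = 0.00892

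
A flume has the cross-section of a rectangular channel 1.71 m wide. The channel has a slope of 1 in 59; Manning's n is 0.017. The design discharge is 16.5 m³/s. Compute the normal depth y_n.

y_n = 1.81 m

Manning's equation rearranged: A R^(2/3) = nQ / (1·√S) = 0.017 × 16.5 / (√0.01695) = 2.155.
At y = 1.99 m: A R^(2/3) = 2.416 — too large.
At y = 1.81 m: A R^(2/3) = 2.154 — matches.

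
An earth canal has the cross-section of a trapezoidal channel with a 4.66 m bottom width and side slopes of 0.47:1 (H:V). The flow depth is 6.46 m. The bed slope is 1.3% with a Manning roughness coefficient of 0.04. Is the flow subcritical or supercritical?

With bottom width b = 4.66 m and side slope z = 0.47: A = (b + zy)y = (4.66 + 0.47×6.46)×6.46 = 49.72 m²; P = b + 2y√(1+z²) = 4.66 + 2×6.46×1.105 = 18.94 m.
Hydraulic radius R = A/P = 49.72/18.94 = 2.626 m.
V = (1/n) R^(2/3) √S = (1/0.04) × 2.626^(2/3) × √0.013 = 5.425 m/s. Hydraulic depth D_h = A/T = 49.72/10.73 = 4.632 m.
Froude number Fr = V/√(g·D_h) = 5.425/√(9.81×4.632) = 0.805, which is less than 1, so the flow is subcritical.

subcritical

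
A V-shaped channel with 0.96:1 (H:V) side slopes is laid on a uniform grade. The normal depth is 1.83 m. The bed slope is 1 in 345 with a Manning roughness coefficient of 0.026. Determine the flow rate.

For a triangular section with side slope z = 0.96: A = zy² = 0.96×1.83² = 3.215 m²; P = 2y√(1+z²) = 2×1.83×1.386 = 5.074 m.
Hydraulic radius R = A/P = 3.215/5.074 = 0.6337 m.
Manning's equation: Q = (1/n) A R^(2/3) S^(1/2) = (1/0.026) × 3.215 × 0.6337^(2/3) × 0.002899^(1/2) = 4.91 m³/s.

Q = 4.91 m³/s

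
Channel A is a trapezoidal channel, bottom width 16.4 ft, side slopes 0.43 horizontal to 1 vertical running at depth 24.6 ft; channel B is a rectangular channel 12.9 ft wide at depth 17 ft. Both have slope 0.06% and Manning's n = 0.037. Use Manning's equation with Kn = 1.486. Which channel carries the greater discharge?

Channel A: With bottom width b = 16.4 ft and side slope z = 0.43: A = (b + zy)y = (16.4 + 0.43×24.6)×24.6 = 663.7 ft²; P = b + 2y√(1+z²) = 16.4 + 2×24.6×1.089 = 69.96 ft. Hydraulic radius R = A/P = 663.7/69.96 = 9.487 ft. Q_A = (1.486/0.037)·663.7·9.487^(2/3)·√0.0006 = 2926 ft³/s.
Channel B: Flow area A = b·y = 12.9 × 17 = 219.3 ft². Wetted perimeter P = b + 2y = 12.9 + 2×17 = 46.9 ft. Hydraulic radius R = A/P = 219.3/46.9 = 4.676 ft. Q_B = (1.486/0.037)·219.3·4.676^(2/3)·√0.0006 = 603.3 ft³/s.
Q_A = 2926 ft³/s vs Q_B = 603.3 ft³/s, so channel A carries more.

channel A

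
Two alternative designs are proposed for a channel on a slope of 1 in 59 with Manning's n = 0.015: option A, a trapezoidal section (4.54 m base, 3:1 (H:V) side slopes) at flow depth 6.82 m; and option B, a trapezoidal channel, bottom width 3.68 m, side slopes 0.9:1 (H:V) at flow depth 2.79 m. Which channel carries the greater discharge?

Channel A: With bottom width b = 4.54 m and side slope z = 3: A = (b + zy)y = (4.54 + 3×6.82)×6.82 = 170.5 m²; P = b + 2y√(1+z²) = 4.54 + 2×6.82×3.162 = 47.67 m. Hydraulic radius R = A/P = 170.5/47.67 = 3.576 m. Q_A = (1/0.015)·170.5·3.576^(2/3)·√0.01695 = 3461 m³/s.
Channel B: With bottom width b = 3.68 m and side slope z = 0.9: A = (b + zy)y = (3.68 + 0.9×2.79)×2.79 = 17.27 m²; P = b + 2y√(1+z²) = 3.68 + 2×2.79×1.345 = 11.19 m. Hydraulic radius R = A/P = 17.27/11.19 = 1.544 m. Q_B = (1/0.015)·17.27·1.544^(2/3)·√0.01695 = 200.3 m³/s.
Q_A = 3461 m³/s vs Q_B = 200.3 m³/s, so channel A carries more.

channel A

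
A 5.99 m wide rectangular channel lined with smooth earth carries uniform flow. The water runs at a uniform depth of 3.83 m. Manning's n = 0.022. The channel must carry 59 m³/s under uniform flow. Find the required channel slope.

Flow area A = b·y = 5.99 × 3.83 = 22.94 m². Wetted perimeter P = b + 2y = 5.99 + 2×3.83 = 13.65 m.
Hydraulic radius R = A/P = 22.94/13.65 = 1.681 m.
From Manning's equation, S = [nQ / (1 A R^(2/3))]² = [0.022 × 59 / (1 × 22.94 × 1.681^(2/3))]² = 0.0016.

S = 0.0016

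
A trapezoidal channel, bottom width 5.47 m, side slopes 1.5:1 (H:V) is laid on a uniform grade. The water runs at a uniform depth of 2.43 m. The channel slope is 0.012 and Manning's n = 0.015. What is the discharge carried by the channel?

With bottom width b = 5.47 m and side slope z = 1.5: A = (b + zy)y = (5.47 + 1.5×2.43)×2.43 = 22.15 m²; P = b + 2y√(1+z²) = 5.47 + 2×2.43×1.803 = 14.23 m.
Hydraulic radius R = A/P = 22.15/14.23 = 1.556 m.
Manning's equation: Q = (1/n) A R^(2/3) S^(1/2) = (1/0.015) × 22.15 × 1.556^(2/3) × 0.012^(1/2) = 217 m³/s.

Q = 217 m³/s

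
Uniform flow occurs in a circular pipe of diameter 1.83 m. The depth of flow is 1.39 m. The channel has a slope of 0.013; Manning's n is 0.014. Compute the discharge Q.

For a circular section of diameter D = 1.83 m at depth y = 1.39 m, the central angle is θ = 2 arccos(1 − 2y/D) = 4.233 rad. Then A = (D²/8)(θ − sin θ) = 2.144 m² and P = Dθ/2 = 3.873 m.
Hydraulic radius R = A/P = 2.144/3.873 = 0.5534 m.
Manning's equation: Q = (1/n) A R^(2/3) S^(1/2) = (1/0.014) × 2.144 × 0.5534^(2/3) × 0.013^(1/2) = 11.8 m³/s.

Q = 11.8 m³/s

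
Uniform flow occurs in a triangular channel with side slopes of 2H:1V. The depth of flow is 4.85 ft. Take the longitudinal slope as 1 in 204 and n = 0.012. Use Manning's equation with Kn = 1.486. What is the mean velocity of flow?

For a triangular section with side slope z = 2: A = zy² = 2×4.85² = 47.04 ft²; P = 2y√(1+z²) = 2×4.85×2.236 = 21.69 ft.
Hydraulic radius R = A/P = 47.04/21.69 = 2.169 ft.
From Manning's equation, V = (1.486/n) R^(2/3) S^(1/2) = (1.486/0.012) × 2.169^(2/3) × 0.004902^(1/2) = 14.5 ft/s.

V = 14.5 ft/s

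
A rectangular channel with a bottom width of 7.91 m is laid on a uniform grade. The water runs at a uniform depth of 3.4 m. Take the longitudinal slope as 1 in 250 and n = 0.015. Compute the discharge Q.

Flow area A = b·y = 7.91 × 3.4 = 26.89 m². Wetted perimeter P = b + 2y = 7.91 + 2×3.4 = 14.71 m.
Hydraulic radius R = A/P = 26.89/14.71 = 1.828 m.
Manning's equation: Q = (1/n) A R^(2/3) S^(1/2) = (1/0.015) × 26.89 × 1.828^(2/3) × 0.004^(1/2) = 170 m³/s.

Q = 170 m³/s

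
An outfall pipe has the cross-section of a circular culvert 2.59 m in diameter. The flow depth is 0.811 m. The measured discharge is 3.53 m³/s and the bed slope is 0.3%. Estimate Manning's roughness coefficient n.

For a circular section of diameter D = 2.59 m at depth y = 0.811 m, the central angle is θ = 2 arccos(1 − 2y/D) = 2.376 rad. Then A = (D²/8)(θ − sin θ) = 1.411 m² and P = Dθ/2 = 3.076 m.
Hydraulic radius R = A/P = 1.411/3.076 = 0.4585 m.
Rearranging Manning's equation: n = (1/Q) A R^(2/3) S^(1/2) = (1/3.53) × 1.411 × 0.4585^(2/3) × √0.003 = 0.013.

n = 0.013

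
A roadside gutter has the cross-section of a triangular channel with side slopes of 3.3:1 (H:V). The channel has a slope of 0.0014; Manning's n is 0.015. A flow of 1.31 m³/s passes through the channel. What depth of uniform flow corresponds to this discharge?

Manning's equation rearranged: A R^(2/3) = nQ / (1·√S) = 0.015 × 1.31 / (√0.0014) = 0.5252.
Trying y = 0.73 m: A R^(2/3) = 0.8722 — over.
Trying y = 0.604 m: A R^(2/3) = 0.5263 — close enough.

y_n = 0.604 m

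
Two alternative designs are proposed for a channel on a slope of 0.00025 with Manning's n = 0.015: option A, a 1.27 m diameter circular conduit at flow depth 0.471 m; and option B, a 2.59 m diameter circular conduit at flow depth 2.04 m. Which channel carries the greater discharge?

channel B

Channel A: For a circular section of diameter D = 1.27 m at depth y = 0.471 m, the central angle is θ = 2 arccos(1 − 2y/D) = 2.619 rad. Then A = (D²/8)(θ − sin θ) = 0.4274 m² and P = Dθ/2 = 1.663 m. Hydraulic radius R = A/P = 0.4274/1.663 = 0.257 m. Q_A = (1/0.015)·0.4274·0.257^(2/3)·√0.00025 = 0.1821 m³/s.
Channel B: For a circular section of diameter D = 2.59 m at depth y = 2.04 m, the central angle is θ = 2 arccos(1 − 2y/D) = 4.368 rad. Then A = (D²/8)(θ − sin θ) = 4.451 m² and P = Dθ/2 = 5.656 m. Hydraulic radius R = A/P = 4.451/5.656 = 0.787 m. Q_B = (1/0.015)·4.451·0.787^(2/3)·√0.00025 = 4 m³/s.
Q_A = 0.1821 m³/s vs Q_B = 4 m³/s, so channel B carries more.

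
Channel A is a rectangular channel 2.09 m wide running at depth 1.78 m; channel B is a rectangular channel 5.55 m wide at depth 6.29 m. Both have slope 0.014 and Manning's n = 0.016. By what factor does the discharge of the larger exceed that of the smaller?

Channel A: Flow area A = b·y = 2.09 × 1.78 = 3.72 m². Wetted perimeter P = b + 2y = 2.09 + 2×1.78 = 5.65 m. Hydraulic radius R = A/P = 3.72/5.65 = 0.6584 m. Q_A = (1/0.016)·3.72·0.6584^(2/3)·√0.014 = 20.82 m³/s.
Channel B: Flow area A = b·y = 5.55 × 6.29 = 34.91 m². Wetted perimeter P = b + 2y = 5.55 + 2×6.29 = 18.13 m. Hydraulic radius R = A/P = 34.91/18.13 = 1.926 m. Q_B = (1/0.016)·34.91·1.926^(2/3)·√0.014 = 399.6 m³/s.
The larger discharge is 399.6 m³/s and the smaller is 20.82 m³/s; the ratio is 19.2.

19.2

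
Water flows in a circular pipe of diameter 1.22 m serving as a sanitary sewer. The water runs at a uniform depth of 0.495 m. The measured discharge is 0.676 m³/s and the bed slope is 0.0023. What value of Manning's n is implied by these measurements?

For a circular section of diameter D = 1.22 m at depth y = 0.495 m, the central angle is θ = 2 arccos(1 − 2y/D) = 2.762 rad. Then A = (D²/8)(θ − sin θ) = 0.445 m² and P = Dθ/2 = 1.685 m.
Hydraulic radius R = A/P = 0.445/1.685 = 0.2641 m.
Rearranging Manning's equation: n = (1/Q) A R^(2/3) S^(1/2) = (1/0.676) × 0.445 × 0.2641^(2/3) × √0.0023 = 0.013.

n = 0.013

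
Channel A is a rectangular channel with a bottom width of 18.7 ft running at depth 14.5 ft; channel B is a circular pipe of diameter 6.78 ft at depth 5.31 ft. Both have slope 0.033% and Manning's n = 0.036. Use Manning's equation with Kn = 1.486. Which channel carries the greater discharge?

Channel A: Flow area A = b·y = 18.7 × 14.5 = 271.1 ft². Wetted perimeter P = b + 2y = 18.7 + 2×14.5 = 47.7 ft. Hydraulic radius R = A/P = 271.1/47.7 = 5.684 ft. Q_A = (1.486/0.036)·271.1·5.684^(2/3)·√0.00033 = 647.6 ft³/s.
Channel B: For a circular section of diameter D = 6.78 ft at depth y = 5.31 ft, the central angle is θ = 2 arccos(1 − 2y/D) = 4.346 rad. Then A = (D²/8)(θ − sin θ) = 30.34 ft² and P = Dθ/2 = 14.73 ft. Hydraulic radius R = A/P = 30.34/14.73 = 2.059 ft. Q_B = (1.486/0.036)·30.34·2.059^(2/3)·√0.00033 = 36.82 ft³/s.
Q_A = 647.6 ft³/s vs Q_B = 36.82 ft³/s, so channel A carries more.

channel A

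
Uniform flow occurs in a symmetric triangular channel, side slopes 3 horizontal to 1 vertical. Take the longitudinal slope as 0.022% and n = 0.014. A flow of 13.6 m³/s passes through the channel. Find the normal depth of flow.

Manning's equation rearranged: A R^(2/3) = nQ / (1·√S) = 0.014 × 13.6 / (√0.00022) = 12.84.
Try y = 1.85 m: A R^(2/3) = 9.411 — low.
Try y = 2.56 m: A R^(2/3) = 22.38 — high.
Try y = 2.08 m: A R^(2/3) = 12.86 — matches.

y_n = 2.08 m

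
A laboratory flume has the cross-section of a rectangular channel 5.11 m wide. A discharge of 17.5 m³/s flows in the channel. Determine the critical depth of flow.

y_c = 1.06 m

For a rectangular channel, critical depth y_c = (q²/g)^(1/3) where q = Q/b = 17.5/5.11 = 3.425 m²/s.
So y_c = (3.425²/9.81)^(1/3) = 1.06 m.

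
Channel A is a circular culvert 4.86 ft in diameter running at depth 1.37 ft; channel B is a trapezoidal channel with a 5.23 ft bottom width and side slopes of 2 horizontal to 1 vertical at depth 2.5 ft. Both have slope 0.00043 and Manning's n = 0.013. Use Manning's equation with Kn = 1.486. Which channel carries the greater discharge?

Channel A: For a circular section of diameter D = 4.86 ft at depth y = 1.37 ft, the central angle is θ = 2 arccos(1 − 2y/D) = 2.239 rad. Then A = (D²/8)(θ − sin θ) = 4.292 ft² and P = Dθ/2 = 5.44 ft. Hydraulic radius R = A/P = 4.292/5.44 = 0.789 ft. Q_A = (1.486/0.013)·4.292·0.789^(2/3)·√0.00043 = 8.687 ft³/s.
Channel B: With bottom width b = 5.23 ft and side slope z = 2: A = (b + zy)y = (5.23 + 2×2.5)×2.5 = 25.58 ft²; P = b + 2y√(1+z²) = 5.23 + 2×2.5×2.236 = 16.41 ft. Hydraulic radius R = A/P = 25.58/16.41 = 1.558 ft. Q_B = (1.486/0.013)·25.58·1.558^(2/3)·√0.00043 = 81.49 ft³/s.
Q_A = 8.687 ft³/s vs Q_B = 81.49 ft³/s, so channel B carries more.

channel B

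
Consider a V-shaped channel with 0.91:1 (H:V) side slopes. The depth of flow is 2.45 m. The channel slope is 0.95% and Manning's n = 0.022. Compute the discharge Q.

For a triangular section with side slope z = 0.91: A = zy² = 0.91×2.45² = 5.462 m²; P = 2y√(1+z²) = 2×2.45×1.352 = 6.625 m.
Hydraulic radius R = A/P = 5.462/6.625 = 0.8245 m.
Manning's equation: Q = (1/n) A R^(2/3) S^(1/2) = (1/0.022) × 5.462 × 0.8245^(2/3) × 0.0095^(1/2) = 21.3 m³/s.

Q = 21.3 m³/s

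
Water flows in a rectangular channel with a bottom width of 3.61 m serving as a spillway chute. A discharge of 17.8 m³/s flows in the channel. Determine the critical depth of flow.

For a rectangular channel, critical depth y_c = (q²/g)^(1/3) where q = Q/b = 17.8/3.61 = 4.931 m²/s.
So y_c = (4.931²/9.81)^(1/3) = 1.35 m.

y_c = 1.35 m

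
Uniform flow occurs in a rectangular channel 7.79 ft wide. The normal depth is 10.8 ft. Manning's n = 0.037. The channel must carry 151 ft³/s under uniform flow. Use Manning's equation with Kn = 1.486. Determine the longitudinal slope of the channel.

S = 0.000491

Flow area A = b·y = 7.79 × 10.8 = 84.13 ft². Wetted perimeter P = b + 2y = 7.79 + 2×10.8 = 29.39 ft.
Hydraulic radius R = A/P = 84.13/29.39 = 2.863 ft.
From Manning's equation, S = [nQ / (1.486 A R^(2/3))]² = [0.037 × 151 / (1.486 × 84.13 × 2.863^(2/3))]² = 0.000491.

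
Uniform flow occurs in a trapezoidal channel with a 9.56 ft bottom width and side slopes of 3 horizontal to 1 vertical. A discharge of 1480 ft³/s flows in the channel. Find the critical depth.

At critical depth, Q² T / (g A³) = 1, i.e. A³/T = Q²/g = 1480²/32.2 = 68020.
Try y = 4.68 ft: A³/T = 35800 — short.
Try y = 6.98 ft: A³/T = 187600 — over.
Try y = 5.48 ft: A³/T = 68150 — matches.

y_c = 5.48 ft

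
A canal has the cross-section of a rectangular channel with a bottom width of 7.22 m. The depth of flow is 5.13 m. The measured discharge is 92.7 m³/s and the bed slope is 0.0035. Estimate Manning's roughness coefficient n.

n = 0.039

Flow area A = b·y = 7.22 × 5.13 = 37.04 m². Wetted perimeter P = b + 2y = 7.22 + 2×5.13 = 17.48 m.
Hydraulic radius R = A/P = 37.04/17.48 = 2.119 m.
Rearranging Manning's equation: n = (1/Q) A R^(2/3) S^(1/2) = (1/92.7) × 37.04 × 2.119^(2/3) × √0.0035 = 0.039.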